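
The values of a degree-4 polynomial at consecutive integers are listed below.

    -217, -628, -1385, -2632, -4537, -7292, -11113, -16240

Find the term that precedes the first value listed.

D1: -411, -757, -1247, -1905, -2755, -3821, -5127
D2: -346, -490, -658, -850, -1066, -1306
D3: -144, -168, -192, -216, -240
D4: -24, -24, -24, -24
The fourth differences are constant at -24.
Work back: -144 + 24 = -120;  -346 + 120 = -226;  -411 + 226 = -185;  -217 + 185 = -32

-32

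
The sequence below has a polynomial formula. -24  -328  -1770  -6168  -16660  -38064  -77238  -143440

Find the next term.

-304 , -1442 , -4398 , -10492 , -21404 , -39174 , -66202
-1138 , -2956 , -6094 , -10912 , -17770 , -27028
-1818 , -3138 , -4818 , -6858 , -9258
-1320 , -1680 , -2040 , -2400
-360 , -360 , -360
Fifth differences constant at -360.
-2400 − 360 = -2760;  -9258 − 2760 = -12018;  -27028 − 12018 = -39046;  -66202 − 39046 = -105248;  -143440 − 105248 = -248688

-248688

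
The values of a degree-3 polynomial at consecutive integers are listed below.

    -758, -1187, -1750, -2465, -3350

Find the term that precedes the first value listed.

-445

First differences: -429, -563, -715, -885
Second differences: -134, -152, -170
Third differences: -18, -18
The third differences are constant at -18.
Work back: -134 + 18 = -116;  -429 + 116 = -313;  -758 + 313 = -445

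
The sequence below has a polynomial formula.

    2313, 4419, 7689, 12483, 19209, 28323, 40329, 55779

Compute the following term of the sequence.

D1: 2106, 3270, 4794, 6726, 9114, 12006, 15450
D2: 1164, 1524, 1932, 2388, 2892, 3444
D3: 360, 408, 456, 504, 552
D4: 48, 48, 48, 48
The fourth differences are constant (48).
552 + 48 = 600;  3444 + 600 = 4044;  15450 + 4044 = 19494;  55779 + 19494 = 75273

75273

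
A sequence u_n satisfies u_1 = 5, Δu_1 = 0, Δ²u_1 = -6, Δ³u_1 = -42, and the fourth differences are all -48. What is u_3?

-1

Build the table forward from the leading diagonal:
D4: -48  -48  -48
D3: -42  -90  -138
D2: -6  -48  -138
D1: 0  -6  -54
u: 5  5  -1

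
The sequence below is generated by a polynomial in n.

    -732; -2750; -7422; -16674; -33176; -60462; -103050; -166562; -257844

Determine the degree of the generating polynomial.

Δ: -2018, -4672, -9252, -16502, -27286, -42588, -63512, -91282
Δ²: -2654, -4580, -7250, -10784, -15302, -20924, -27770
Δ³: -1926, -2670, -3534, -4518, -5622, -6846
Δ⁴: -744, -864, -984, -1104, -1224
Δ⁵: -120, -120, -120, -120
The fifth differences are constant, so the polynomial has degree 5.

5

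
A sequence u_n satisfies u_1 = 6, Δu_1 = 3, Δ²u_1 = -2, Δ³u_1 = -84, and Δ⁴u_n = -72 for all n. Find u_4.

-75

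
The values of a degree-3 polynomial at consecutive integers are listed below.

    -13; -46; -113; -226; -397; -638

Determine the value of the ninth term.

D1: -33, -67, -113, -171, -241
D2: -34, -46, -58, -70
D3: -12, -12, -12
The third differences are constant (-12).
-70 − 12 = -82;  -241 − 82 = -323;  -638 − 323 = -961
-82 − 12 = -94;  -323 − 94 = -417;  -961 − 417 = -1378
-94 − 12 = -106;  -417 − 106 = -523;  -1378 − 523 = -1901

-1901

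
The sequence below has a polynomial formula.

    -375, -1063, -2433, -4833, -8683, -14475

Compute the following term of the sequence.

D1: -688 , -1370 , -2400 , -3850 , -5792
D2: -682 , -1030 , -1450 , -1942
D3: -348 , -420 , -492
D4: -72 , -72
Fourth differences constant at -72.
-492 − 72 = -564;  -1942 − 564 = -2506;  -5792 − 2506 = -8298;  -14475 − 8298 = -22773

-22773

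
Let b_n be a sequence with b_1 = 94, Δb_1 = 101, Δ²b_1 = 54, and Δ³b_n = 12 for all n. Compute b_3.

350

Build the table forward from the leading diagonal:
D3: 12  12  12
D2: 54  66  78
D1: 101  155  221
b: 94  195  350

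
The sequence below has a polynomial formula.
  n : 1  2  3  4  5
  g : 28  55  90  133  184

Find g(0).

9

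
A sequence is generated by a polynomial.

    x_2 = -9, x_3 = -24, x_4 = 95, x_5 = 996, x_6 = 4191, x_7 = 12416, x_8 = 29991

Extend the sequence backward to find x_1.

First differences: -15, 119, 901, 3195, 8225, 17575
Second differences: 134, 782, 2294, 5030, 9350
Third differences: 648, 1512, 2736, 4320
Fourth differences: 864, 1224, 1584
Fifth differences: 360, 360
The fifth differences are constant at 360.
Work back: 864 − 360 = 504;  648 − 504 = 144;  134 − 144 = -10;  -15 + 10 = -5;  -9 + 5 = -4

-4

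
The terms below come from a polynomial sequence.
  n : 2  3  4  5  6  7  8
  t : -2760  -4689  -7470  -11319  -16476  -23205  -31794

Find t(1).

First differences: -1929, -2781, -3849, -5157, -6729, -8589
Second differences: -852, -1068, -1308, -1572, -1860
Third differences: -216, -240, -264, -288
Fourth differences: -24, -24, -24
The fourth differences are constant at -24.
Work back: -216 + 24 = -192;  -852 + 192 = -660;  -1929 + 660 = -1269;  -2760 + 1269 = -1491

-1491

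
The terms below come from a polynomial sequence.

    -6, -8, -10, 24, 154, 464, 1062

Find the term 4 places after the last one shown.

9334

-2 , -2 , 34 , 130 , 310 , 598
0 , 36 , 96 , 180 , 288
36 , 60 , 84 , 108
24 , 24 , 24
The fourth differences are constant (24).
108 + 24 = 132;  288 + 132 = 420;  598 + 420 = 1018;  1062 + 1018 = 2080
132 + 24 = 156;  420 + 156 = 576;  1018 + 576 = 1594;  2080 + 1594 = 3674
156 + 24 = 180;  576 + 180 = 756;  1594 + 756 = 2350;  3674 + 2350 = 6024
180 + 24 = 204;  756 + 204 = 960;  2350 + 960 = 3310;  6024 + 3310 = 9334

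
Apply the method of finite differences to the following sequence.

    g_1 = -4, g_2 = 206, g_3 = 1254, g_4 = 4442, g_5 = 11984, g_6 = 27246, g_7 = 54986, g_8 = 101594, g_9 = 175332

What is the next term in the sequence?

First differences: 210, 1048, 3188, 7542, 15262, 27740, 46608, 73738
Second differences: 838, 2140, 4354, 7720, 12478, 18868, 27130
Third differences: 1302, 2214, 3366, 4758, 6390, 8262
Fourth differences: 912, 1152, 1392, 1632, 1872
Fifth differences: 240, 240, 240, 240
Constant fifth difference = 240, so extend:
1872 + 240 = 2112;  8262 + 2112 = 10374;  27130 + 10374 = 37504;  73738 + 37504 = 111242;  175332 + 111242 = 286574

286574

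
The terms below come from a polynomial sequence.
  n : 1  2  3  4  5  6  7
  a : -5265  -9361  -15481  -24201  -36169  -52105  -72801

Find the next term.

-99121

First differences: -4096  -6120  -8720  -11968  -15936  -20696
Second differences: -2024  -2600  -3248  -3968  -4760
Third differences: -576  -648  -720  -792
Fourth differences: -72  -72  -72
Fourth differences constant at -72.
-792 − 72 = -864;  -4760 − 864 = -5624;  -20696 − 5624 = -26320;  -72801 − 26320 = -99121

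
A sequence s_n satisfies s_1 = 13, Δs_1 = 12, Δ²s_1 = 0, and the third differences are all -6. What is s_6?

13

Build the table forward from the leading diagonal:
D3: -6, -6, -6, -6, -6, -6
D2: 0, -6, -12, -18, -24, -30
D1: 12, 12, 6, -6, -24, -48
s: 13, 25, 37, 43, 37, 13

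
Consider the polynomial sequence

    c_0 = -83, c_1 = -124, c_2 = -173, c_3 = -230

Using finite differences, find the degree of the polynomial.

2

D1: -41, -49, -57
D2: -8, -8
The second differences are constant, so the polynomial has degree 2.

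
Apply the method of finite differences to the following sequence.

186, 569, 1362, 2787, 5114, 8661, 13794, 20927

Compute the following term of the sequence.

Δ: 383, 793, 1425, 2327, 3547, 5133, 7133
Δ²: 410, 632, 902, 1220, 1586, 2000
Δ³: 222, 270, 318, 366, 414
Δ⁴: 48, 48, 48, 48
The fourth differences are constant (48).
414 + 48 = 462;  2000 + 462 = 2462;  7133 + 2462 = 9595;  20927 + 9595 = 30522

30522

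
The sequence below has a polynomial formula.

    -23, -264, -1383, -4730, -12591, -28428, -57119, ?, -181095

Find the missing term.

Using the first 7 terms:
Δ: -241  -1119  -3347  -7861  -15837  -28691
Δ²: -878  -2228  -4514  -7976  -12854
Δ³: -1350  -2286  -3462  -4878
Δ⁴: -936  -1176  -1416
Δ⁵: -240  -240
Constant fifth difference = -240.
Extend forward: -1416 − 240 = -1656;  -4878 − 1656 = -6534;  -12854 − 6534 = -19388;  -28691 − 19388 = -48079;  -57119 − 48079 = -105198

-105198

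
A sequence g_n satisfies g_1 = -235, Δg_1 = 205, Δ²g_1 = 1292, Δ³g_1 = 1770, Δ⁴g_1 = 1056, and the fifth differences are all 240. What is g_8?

Build the table forward from the leading diagonal:
D5: 240  240  240  240  240  240  240  240
D4: 1056  1296  1536  1776  2016  2256  2496  2736
D3: 1770  2826  4122  5658  7434  9450  11706  14202
D2: 1292  3062  5888  10010  15668  23102  32552  44258
D1: 205  1497  4559  10447  20457  36125  59227  91779
g: -235  -30  1467  6026  16473  36930  73055  132282

132282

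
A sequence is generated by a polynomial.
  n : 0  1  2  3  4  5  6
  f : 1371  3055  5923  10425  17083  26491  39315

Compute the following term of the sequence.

56293

First differences: 1684, 2868, 4502, 6658, 9408, 12824
Second differences: 1184, 1634, 2156, 2750, 3416
Third differences: 450, 522, 594, 666
Fourth differences: 72, 72, 72
Fourth differences constant at 72.
666 + 72 = 738;  3416 + 738 = 4154;  12824 + 4154 = 16978;  39315 + 16978 = 56293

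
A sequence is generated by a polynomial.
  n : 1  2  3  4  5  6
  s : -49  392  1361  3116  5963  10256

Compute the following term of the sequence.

Δ: 441 , 969 , 1755 , 2847 , 4293
Δ²: 528 , 786 , 1092 , 1446
Δ³: 258 , 306 , 354
Δ⁴: 48 , 48
Constant fourth difference = 48, so extend:
354 + 48 = 402;  1446 + 402 = 1848;  4293 + 1848 = 6141;  10256 + 6141 = 16397

16397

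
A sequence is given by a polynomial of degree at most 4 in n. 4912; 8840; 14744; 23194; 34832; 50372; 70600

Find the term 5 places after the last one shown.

274610

D1: 3928 , 5904 , 8450 , 11638 , 15540 , 20228
D2: 1976 , 2546 , 3188 , 3902 , 4688
D3: 570 , 642 , 714 , 786
D4: 72 , 72 , 72
The fourth differences are constant (72).
786 + 72 = 858;  4688 + 858 = 5546;  20228 + 5546 = 25774;  70600 + 25774 = 96374
858 + 72 = 930;  5546 + 930 = 6476;  25774 + 6476 = 32250;  96374 + 32250 = 128624
930 + 72 = 1002;  6476 + 1002 = 7478;  32250 + 7478 = 39728;  128624 + 39728 = 168352
1002 + 72 = 1074;  7478 + 1074 = 8552;  39728 + 8552 = 48280;  168352 + 48280 = 216632
1074 + 72 = 1146;  8552 + 1146 = 9698;  48280 + 9698 = 57978;  216632 + 57978 = 274610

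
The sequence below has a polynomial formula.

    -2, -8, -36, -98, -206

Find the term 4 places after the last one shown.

-1338

First differences: -6, -28, -62, -108
Second differences: -22, -34, -46
Third differences: -12, -12
Third differences constant at -12.
-46 − 12 = -58;  -108 − 58 = -166;  -206 − 166 = -372
-58 − 12 = -70;  -166 − 70 = -236;  -372 − 236 = -608
-70 − 12 = -82;  -236 − 82 = -318;  -608 − 318 = -926
-82 − 12 = -94;  -318 − 94 = -412;  -926 − 412 = -1338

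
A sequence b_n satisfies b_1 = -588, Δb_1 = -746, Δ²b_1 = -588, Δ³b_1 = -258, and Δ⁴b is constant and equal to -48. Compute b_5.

Build the table forward from the leading diagonal:
Δ⁴: -48  -48  -48  -48  -48
Δ³: -258  -306  -354  -402  -450
Δ²: -588  -846  -1152  -1506  -1908
Δ: -746  -1334  -2180  -3332  -4838
b: -588  -1334  -2668  -4848  -8180

-8180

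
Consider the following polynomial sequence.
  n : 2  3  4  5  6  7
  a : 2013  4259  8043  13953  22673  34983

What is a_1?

2246, 3784, 5910, 8720, 12310
1538, 2126, 2810, 3590
588, 684, 780
96, 96
The fourth differences are constant at 96.
Work back: 588 − 96 = 492;  1538 − 492 = 1046;  2246 − 1046 = 1200;  2013 − 1200 = 813

813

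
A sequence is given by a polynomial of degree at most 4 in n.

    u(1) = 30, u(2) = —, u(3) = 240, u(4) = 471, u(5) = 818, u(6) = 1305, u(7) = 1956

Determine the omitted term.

101

Using the last 5 terms:
231  347  487  651
116  140  164
24  24
Constant third difference = 24.
Extend backward: 116 − 24 = 92;  231 − 92 = 139;  240 − 139 = 101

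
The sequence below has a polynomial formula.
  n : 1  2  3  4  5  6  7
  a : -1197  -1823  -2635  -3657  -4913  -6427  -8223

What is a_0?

D1: -626, -812, -1022, -1256, -1514, -1796
D2: -186, -210, -234, -258, -282
D3: -24, -24, -24, -24
The third differences are constant at -24.
Work back: -186 + 24 = -162;  -626 + 162 = -464;  -1197 + 464 = -733

-733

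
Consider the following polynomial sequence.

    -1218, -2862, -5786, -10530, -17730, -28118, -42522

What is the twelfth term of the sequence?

-210482

D1: -1644, -2924, -4744, -7200, -10388, -14404
D2: -1280, -1820, -2456, -3188, -4016
D3: -540, -636, -732, -828
D4: -96, -96, -96
Fourth differences constant at -96.
-828 − 96 = -924;  -4016 − 924 = -4940;  -14404 − 4940 = -19344;  -42522 − 19344 = -61866
-924 − 96 = -1020;  -4940 − 1020 = -5960;  -19344 − 5960 = -25304;  -61866 − 25304 = -87170
-1020 − 96 = -1116;  -5960 − 1116 = -7076;  -25304 − 7076 = -32380;  -87170 − 32380 = -119550
-1116 − 96 = -1212;  -7076 − 1212 = -8288;  -32380 − 8288 = -40668;  -119550 − 40668 = -160218
-1212 − 96 = -1308;  -8288 − 1308 = -9596;  -40668 − 9596 = -50264;  -160218 − 50264 = -210482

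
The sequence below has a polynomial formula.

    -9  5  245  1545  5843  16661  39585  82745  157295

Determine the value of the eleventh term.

14 , 240 , 1300 , 4298 , 10818 , 22924 , 43160 , 74550
226 , 1060 , 2998 , 6520 , 12106 , 20236 , 31390
834 , 1938 , 3522 , 5586 , 8130 , 11154
1104 , 1584 , 2064 , 2544 , 3024
480 , 480 , 480 , 480
Constant fifth difference = 480, so extend:
3024 + 480 = 3504;  11154 + 3504 = 14658;  31390 + 14658 = 46048;  74550 + 46048 = 120598;  157295 + 120598 = 277893
3504 + 480 = 3984;  14658 + 3984 = 18642;  46048 + 18642 = 64690;  120598 + 64690 = 185288;  277893 + 185288 = 463181

463181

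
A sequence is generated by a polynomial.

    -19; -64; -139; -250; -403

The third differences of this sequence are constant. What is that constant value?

D1: -45, -75, -111, -153
D2: -30, -36, -42
D3: -6, -6

-6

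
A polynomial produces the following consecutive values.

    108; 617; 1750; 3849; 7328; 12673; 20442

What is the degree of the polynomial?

D1: 509, 1133, 2099, 3479, 5345, 7769
D2: 624, 966, 1380, 1866, 2424
D3: 342, 414, 486, 558
D4: 72, 72, 72
The fourth differences are constant, so the polynomial has degree 4.

4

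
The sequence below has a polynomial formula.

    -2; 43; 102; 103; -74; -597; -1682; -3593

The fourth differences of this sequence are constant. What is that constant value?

-48

First differences: 45, 59, 1, -177, -523, -1085, -1911
Second differences: 14, -58, -178, -346, -562, -826
Third differences: -72, -120, -168, -216, -264
Fourth differences: -48, -48, -48, -48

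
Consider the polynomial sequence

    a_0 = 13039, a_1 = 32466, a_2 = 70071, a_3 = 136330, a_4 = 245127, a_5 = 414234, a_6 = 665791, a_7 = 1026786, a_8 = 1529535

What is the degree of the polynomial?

D1: 19427, 37605, 66259, 108797, 169107, 251557, 360995, 502749
D2: 18178, 28654, 42538, 60310, 82450, 109438, 141754
D3: 10476, 13884, 17772, 22140, 26988, 32316
D4: 3408, 3888, 4368, 4848, 5328
D5: 480, 480, 480, 480
The fifth differences are constant, so the polynomial has degree 5.

5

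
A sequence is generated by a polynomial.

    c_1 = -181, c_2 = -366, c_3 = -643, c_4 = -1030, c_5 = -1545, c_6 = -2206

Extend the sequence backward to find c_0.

First differences: -185  -277  -387  -515  -661
Second differences: -92  -110  -128  -146
Third differences: -18  -18  -18
The third differences are constant at -18.
Work back: -92 + 18 = -74;  -185 + 74 = -111;  -181 + 111 = -70

-70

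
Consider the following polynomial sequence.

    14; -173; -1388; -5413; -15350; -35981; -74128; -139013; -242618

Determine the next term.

-400045

D1: -187 , -1215 , -4025 , -9937 , -20631 , -38147 , -64885 , -103605
D2: -1028 , -2810 , -5912 , -10694 , -17516 , -26738 , -38720
D3: -1782 , -3102 , -4782 , -6822 , -9222 , -11982
D4: -1320 , -1680 , -2040 , -2400 , -2760
D5: -360 , -360 , -360 , -360
Constant fifth difference = -360, so extend:
-2760 − 360 = -3120;  -11982 − 3120 = -15102;  -38720 − 15102 = -53822;  -103605 − 53822 = -157427;  -242618 − 157427 = -400045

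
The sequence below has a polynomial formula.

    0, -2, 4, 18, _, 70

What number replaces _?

Using the first 4 terms:
Δ: -2, 6, 14
Δ²: 8, 8
Constant second difference = 8.
Extend forward: 14 + 8 = 22;  18 + 22 = 40

40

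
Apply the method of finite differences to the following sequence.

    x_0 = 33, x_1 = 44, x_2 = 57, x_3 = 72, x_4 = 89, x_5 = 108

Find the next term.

11 , 13 , 15 , 17 , 19
2 , 2 , 2 , 2
Constant second difference = 2, so extend:
19 + 2 = 21;  108 + 21 = 129

129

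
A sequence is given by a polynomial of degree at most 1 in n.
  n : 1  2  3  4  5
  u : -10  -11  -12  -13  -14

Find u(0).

First differences: -1, -1, -1, -1
The first differences are constant at -1.
Work back: -10 + 1 = -9

-9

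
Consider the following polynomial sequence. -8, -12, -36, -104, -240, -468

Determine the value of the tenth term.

-4 , -24 , -68 , -136 , -228
-20 , -44 , -68 , -92
-24 , -24 , -24
Third differences constant at -24.
-92 − 24 = -116;  -228 − 116 = -344;  -468 − 344 = -812
-116 − 24 = -140;  -344 − 140 = -484;  -812 − 484 = -1296
-140 − 24 = -164;  -484 − 164 = -648;  -1296 − 648 = -1944
-164 − 24 = -188;  -648 − 188 = -836;  -1944 − 836 = -2780

-2780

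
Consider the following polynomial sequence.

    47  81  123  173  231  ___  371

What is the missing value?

297

Using the first 5 terms:
Δ: 34  42  50  58
Δ²: 8  8  8
Constant second difference = 8.
Extend forward: 58 + 8 = 66;  231 + 66 = 297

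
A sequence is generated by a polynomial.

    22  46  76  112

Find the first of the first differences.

24

D1: 24, 30, 36
D2: 6, 6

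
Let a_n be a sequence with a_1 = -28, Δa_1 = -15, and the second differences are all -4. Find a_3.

-62

Build the table forward from the leading diagonal:
Second differences: -4, -4, -4
First differences: -15, -19, -23
a: -28, -43, -62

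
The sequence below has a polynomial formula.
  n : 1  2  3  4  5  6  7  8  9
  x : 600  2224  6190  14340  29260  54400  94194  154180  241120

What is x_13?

1043220

Δ: 1624 , 3966 , 8150 , 14920 , 25140 , 39794 , 59986 , 86940
Δ²: 2342 , 4184 , 6770 , 10220 , 14654 , 20192 , 26954
Δ³: 1842 , 2586 , 3450 , 4434 , 5538 , 6762
Δ⁴: 744 , 864 , 984 , 1104 , 1224
Δ⁵: 120 , 120 , 120 , 120
Constant fifth difference = 120, so extend:
1224 + 120 = 1344;  6762 + 1344 = 8106;  26954 + 8106 = 35060;  86940 + 35060 = 122000;  241120 + 122000 = 363120
1344 + 120 = 1464;  8106 + 1464 = 9570;  35060 + 9570 = 44630;  122000 + 44630 = 166630;  363120 + 166630 = 529750
1464 + 120 = 1584;  9570 + 1584 = 11154;  44630 + 11154 = 55784;  166630 + 55784 = 222414;  529750 + 222414 = 752164
1584 + 120 = 1704;  11154 + 1704 = 12858;  55784 + 12858 = 68642;  222414 + 68642 = 291056;  752164 + 291056 = 1043220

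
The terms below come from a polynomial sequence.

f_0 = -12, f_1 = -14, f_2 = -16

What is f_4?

D1: -2  -2
Constant first difference = -2, so extend:
-16 − 2 = -18
-18 − 2 = -20

-20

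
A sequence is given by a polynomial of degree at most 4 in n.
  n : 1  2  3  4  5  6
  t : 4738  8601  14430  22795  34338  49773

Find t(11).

215358

3863  5829  8365  11543  15435
1966  2536  3178  3892
570  642  714
72  72
Constant fourth difference = 72, so extend:
714 + 72 = 786;  3892 + 786 = 4678;  15435 + 4678 = 20113;  49773 + 20113 = 69886
786 + 72 = 858;  4678 + 858 = 5536;  20113 + 5536 = 25649;  69886 + 25649 = 95535
858 + 72 = 930;  5536 + 930 = 6466;  25649 + 6466 = 32115;  95535 + 32115 = 127650
930 + 72 = 1002;  6466 + 1002 = 7468;  32115 + 7468 = 39583;  127650 + 39583 = 167233
1002 + 72 = 1074;  7468 + 1074 = 8542;  39583 + 8542 = 48125;  167233 + 48125 = 215358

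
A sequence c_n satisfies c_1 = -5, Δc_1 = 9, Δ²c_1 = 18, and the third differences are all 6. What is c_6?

Build the table forward from the leading diagonal:
D3: 6  6  6  6  6  6
D2: 18  24  30  36  42  48
D1: 9  27  51  81  117  159
c: -5  4  31  82  163  280

280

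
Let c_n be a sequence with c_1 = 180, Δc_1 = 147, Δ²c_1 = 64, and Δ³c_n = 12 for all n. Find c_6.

1675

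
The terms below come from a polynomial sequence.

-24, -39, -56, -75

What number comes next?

-96

D1: -15, -17, -19
D2: -2, -2
Second differences constant at -2.
-19 − 2 = -21;  -75 − 21 = -96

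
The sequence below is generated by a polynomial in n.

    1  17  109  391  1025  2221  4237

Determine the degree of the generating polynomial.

First differences: 16, 92, 282, 634, 1196, 2016
Second differences: 76, 190, 352, 562, 820
Third differences: 114, 162, 210, 258
Fourth differences: 48, 48, 48
The fourth differences are constant, so the polynomial has degree 4.

4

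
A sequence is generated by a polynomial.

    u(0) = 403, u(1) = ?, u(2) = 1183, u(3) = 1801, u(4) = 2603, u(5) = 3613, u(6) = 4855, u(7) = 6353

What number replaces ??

Using the last 6 terms:
Δ: 618  802  1010  1242  1498
Δ²: 184  208  232  256
Δ³: 24  24  24
Constant third difference = 24.
Extend backward: 184 − 24 = 160;  618 − 160 = 458;  1183 − 458 = 725

725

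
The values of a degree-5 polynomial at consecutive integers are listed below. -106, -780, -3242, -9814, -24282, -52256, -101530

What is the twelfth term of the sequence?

D1: -674 , -2462 , -6572 , -14468 , -27974 , -49274
D2: -1788 , -4110 , -7896 , -13506 , -21300
D3: -2322 , -3786 , -5610 , -7794
D4: -1464 , -1824 , -2184
D5: -360 , -360
Fifth differences constant at -360.
-2184 − 360 = -2544;  -7794 − 2544 = -10338;  -21300 − 10338 = -31638;  -49274 − 31638 = -80912;  -101530 − 80912 = -182442
-2544 − 360 = -2904;  -10338 − 2904 = -13242;  -31638 − 13242 = -44880;  -80912 − 44880 = -125792;  -182442 − 125792 = -308234
-2904 − 360 = -3264;  -13242 − 3264 = -16506;  -44880 − 16506 = -61386;  -125792 − 61386 = -187178;  -308234 − 187178 = -495412
-3264 − 360 = -3624;  -16506 − 3624 = -20130;  -61386 − 20130 = -81516;  -187178 − 81516 = -268694;  -495412 − 268694 = -764106
-3624 − 360 = -3984;  -20130 − 3984 = -24114;  -81516 − 24114 = -105630;  -268694 − 105630 = -374324;  -764106 − 374324 = -1138430

-1138430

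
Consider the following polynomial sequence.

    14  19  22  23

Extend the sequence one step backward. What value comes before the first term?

7

D1: 5, 3, 1
D2: -2, -2
The second differences are constant at -2.
Work back: 5 + 2 = 7;  14 − 7 = 7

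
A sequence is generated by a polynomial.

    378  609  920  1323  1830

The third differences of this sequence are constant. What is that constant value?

12

First differences: 231, 311, 403, 507
Second differences: 80, 92, 104
Third differences: 12, 12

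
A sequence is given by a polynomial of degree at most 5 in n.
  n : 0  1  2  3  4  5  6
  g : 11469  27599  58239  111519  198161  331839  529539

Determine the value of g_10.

2436359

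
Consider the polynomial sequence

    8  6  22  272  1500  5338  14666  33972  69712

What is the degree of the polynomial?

5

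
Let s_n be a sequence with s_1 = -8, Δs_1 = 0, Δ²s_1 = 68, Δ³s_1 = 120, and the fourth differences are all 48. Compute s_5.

928

Build the table forward from the leading diagonal:
Fourth differences: 48  48  48  48  48
Third differences: 120  168  216  264  312
Second differences: 68  188  356  572  836
First differences: 0  68  256  612  1184
s: -8  -8  60  316  928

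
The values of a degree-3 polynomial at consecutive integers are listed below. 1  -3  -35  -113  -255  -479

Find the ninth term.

-1823

-4 , -32 , -78 , -142 , -224
-28 , -46 , -64 , -82
-18 , -18 , -18
Constant third difference = -18, so extend:
-82 − 18 = -100;  -224 − 100 = -324;  -479 − 324 = -803
-100 − 18 = -118;  -324 − 118 = -442;  -803 − 442 = -1245
-118 − 18 = -136;  -442 − 136 = -578;  -1245 − 578 = -1823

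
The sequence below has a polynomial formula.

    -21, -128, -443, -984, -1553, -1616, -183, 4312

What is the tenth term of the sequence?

-107, -315, -541, -569, -63, 1433, 4495
-208, -226, -28, 506, 1496, 3062
-18, 198, 534, 990, 1566
216, 336, 456, 576
120, 120, 120
Fifth differences constant at 120.
576 + 120 = 696;  1566 + 696 = 2262;  3062 + 2262 = 5324;  4495 + 5324 = 9819;  4312 + 9819 = 14131
696 + 120 = 816;  2262 + 816 = 3078;  5324 + 3078 = 8402;  9819 + 8402 = 18221;  14131 + 18221 = 32352

32352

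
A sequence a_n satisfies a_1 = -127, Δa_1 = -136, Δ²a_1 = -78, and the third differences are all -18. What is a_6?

Build the table forward from the leading diagonal:
D3: -18, -18, -18, -18, -18, -18
D2: -78, -96, -114, -132, -150, -168
D1: -136, -214, -310, -424, -556, -706
a: -127, -263, -477, -787, -1211, -1767

-1767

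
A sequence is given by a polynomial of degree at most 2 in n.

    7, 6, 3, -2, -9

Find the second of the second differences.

-2

First differences: -1, -3, -5, -7
Second differences: -2, -2, -2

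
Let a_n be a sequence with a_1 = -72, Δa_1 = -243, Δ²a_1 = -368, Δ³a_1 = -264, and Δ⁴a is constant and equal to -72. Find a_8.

Build the table forward from the leading diagonal:
D4: -72  -72  -72  -72  -72  -72  -72  -72
D3: -264  -336  -408  -480  -552  -624  -696  -768
D2: -368  -632  -968  -1376  -1856  -2408  -3032  -3728
D1: -243  -611  -1243  -2211  -3587  -5443  -7851  -10883
a: -72  -315  -926  -2169  -4380  -7967  -13410  -21261

-21261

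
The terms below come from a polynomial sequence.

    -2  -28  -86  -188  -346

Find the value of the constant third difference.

Δ: -26, -58, -102, -158
Δ²: -32, -44, -56
Δ³: -12, -12

-12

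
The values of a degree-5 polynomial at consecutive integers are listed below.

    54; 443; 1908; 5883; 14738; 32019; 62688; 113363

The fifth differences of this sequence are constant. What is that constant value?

Δ: 389, 1465, 3975, 8855, 17281, 30669, 50675
Δ²: 1076, 2510, 4880, 8426, 13388, 20006
Δ³: 1434, 2370, 3546, 4962, 6618
Δ⁴: 936, 1176, 1416, 1656
Δ⁵: 240, 240, 240

240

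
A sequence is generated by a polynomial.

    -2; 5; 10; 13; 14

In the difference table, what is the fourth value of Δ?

1

First differences: 7, 5, 3, 1
Second differences: -2, -2, -2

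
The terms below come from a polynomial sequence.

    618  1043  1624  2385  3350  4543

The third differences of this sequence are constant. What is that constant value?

24

Δ: 425, 581, 761, 965, 1193
Δ²: 156, 180, 204, 228
Δ³: 24, 24, 24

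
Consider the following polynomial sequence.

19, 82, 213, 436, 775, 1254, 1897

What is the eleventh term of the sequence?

6589

63, 131, 223, 339, 479, 643
68, 92, 116, 140, 164
24, 24, 24, 24
Constant third difference = 24, so extend:
164 + 24 = 188;  643 + 188 = 831;  1897 + 831 = 2728
188 + 24 = 212;  831 + 212 = 1043;  2728 + 1043 = 3771
212 + 24 = 236;  1043 + 236 = 1279;  3771 + 1279 = 5050
236 + 24 = 260;  1279 + 260 = 1539;  5050 + 1539 = 6589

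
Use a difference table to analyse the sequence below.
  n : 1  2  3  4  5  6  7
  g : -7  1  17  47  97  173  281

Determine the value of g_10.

857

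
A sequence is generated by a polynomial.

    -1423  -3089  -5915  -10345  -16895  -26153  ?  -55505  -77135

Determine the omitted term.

Using the first 6 terms:
First differences: -1666, -2826, -4430, -6550, -9258
Second differences: -1160, -1604, -2120, -2708
Third differences: -444, -516, -588
Fourth differences: -72, -72
Constant fourth difference = -72.
Extend forward: -588 − 72 = -660;  -2708 − 660 = -3368;  -9258 − 3368 = -12626;  -26153 − 12626 = -38779

-38779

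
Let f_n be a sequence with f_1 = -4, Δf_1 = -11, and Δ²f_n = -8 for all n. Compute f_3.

-34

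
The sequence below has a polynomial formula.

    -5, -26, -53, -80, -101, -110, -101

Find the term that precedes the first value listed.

First differences: -21  -27  -27  -21  -9  9
Second differences: -6  0  6  12  18
Third differences: 6  6  6  6
The third differences are constant at 6.
Work back: -6 − 6 = -12;  -21 + 12 = -9;  -5 + 9 = 4

4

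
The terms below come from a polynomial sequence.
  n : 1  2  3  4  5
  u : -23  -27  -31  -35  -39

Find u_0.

D1: -4, -4, -4, -4
The first differences are constant at -4.
Work back: -23 + 4 = -19

-19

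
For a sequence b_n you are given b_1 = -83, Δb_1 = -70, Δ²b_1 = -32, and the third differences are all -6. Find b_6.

-813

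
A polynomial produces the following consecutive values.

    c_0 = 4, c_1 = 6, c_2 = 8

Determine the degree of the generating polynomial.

1

2, 2
The first differences are constant, so the polynomial has degree 1.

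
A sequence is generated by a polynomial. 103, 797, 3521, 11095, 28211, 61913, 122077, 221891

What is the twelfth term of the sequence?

1424207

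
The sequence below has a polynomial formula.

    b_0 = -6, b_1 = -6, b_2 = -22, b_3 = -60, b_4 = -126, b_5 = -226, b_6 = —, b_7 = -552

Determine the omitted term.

Using the first 6 terms:
Δ: 0, -16, -38, -66, -100
Δ²: -16, -22, -28, -34
Δ³: -6, -6, -6
Constant third difference = -6.
Extend forward: -34 − 6 = -40;  -100 − 40 = -140;  -226 − 140 = -366

-366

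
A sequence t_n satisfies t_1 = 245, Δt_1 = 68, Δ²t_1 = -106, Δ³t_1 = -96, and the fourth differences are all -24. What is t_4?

35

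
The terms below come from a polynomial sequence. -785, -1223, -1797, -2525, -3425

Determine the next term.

D1: -438 , -574 , -728 , -900
D2: -136 , -154 , -172
D3: -18 , -18
Constant third difference = -18, so extend:
-172 − 18 = -190;  -900 − 190 = -1090;  -3425 − 1090 = -4515

-4515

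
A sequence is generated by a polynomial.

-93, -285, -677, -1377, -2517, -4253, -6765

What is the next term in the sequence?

-10257

Δ: -192, -392, -700, -1140, -1736, -2512
Δ²: -200, -308, -440, -596, -776
Δ³: -108, -132, -156, -180
Δ⁴: -24, -24, -24
Constant fourth difference = -24, so extend:
-180 − 24 = -204;  -776 − 204 = -980;  -2512 − 980 = -3492;  -6765 − 3492 = -10257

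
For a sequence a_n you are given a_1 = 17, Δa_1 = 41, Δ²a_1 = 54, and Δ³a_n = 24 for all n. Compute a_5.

601

Build the table forward from the leading diagonal:
Third differences: 24, 24, 24, 24, 24
Second differences: 54, 78, 102, 126, 150
First differences: 41, 95, 173, 275, 401
a: 17, 58, 153, 326, 601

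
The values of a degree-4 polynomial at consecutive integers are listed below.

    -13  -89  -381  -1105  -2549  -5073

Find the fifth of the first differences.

-2524

D1: -76, -292, -724, -1444, -2524
D2: -216, -432, -720, -1080
D3: -216, -288, -360
D4: -72, -72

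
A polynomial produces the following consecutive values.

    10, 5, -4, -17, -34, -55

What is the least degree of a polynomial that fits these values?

2

-5, -9, -13, -17, -21
-4, -4, -4, -4
The second differences are constant, so the polynomial has degree 2.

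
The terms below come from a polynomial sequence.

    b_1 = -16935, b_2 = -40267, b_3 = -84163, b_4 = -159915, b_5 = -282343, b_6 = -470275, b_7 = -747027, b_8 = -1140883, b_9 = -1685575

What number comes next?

-2420763

Δ: -23332  -43896  -75752  -122428  -187932  -276752  -393856  -544692
Δ²: -20564  -31856  -46676  -65504  -88820  -117104  -150836
Δ³: -11292  -14820  -18828  -23316  -28284  -33732
Δ⁴: -3528  -4008  -4488  -4968  -5448
Δ⁵: -480  -480  -480  -480
The fifth differences are constant (-480).
-5448 − 480 = -5928;  -33732 − 5928 = -39660;  -150836 − 39660 = -190496;  -544692 − 190496 = -735188;  -1685575 − 735188 = -2420763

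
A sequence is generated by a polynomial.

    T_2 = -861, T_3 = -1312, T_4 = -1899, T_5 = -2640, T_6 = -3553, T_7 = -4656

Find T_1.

-528

D1: -451, -587, -741, -913, -1103
D2: -136, -154, -172, -190
D3: -18, -18, -18
The third differences are constant at -18.
Work back: -136 + 18 = -118;  -451 + 118 = -333;  -861 + 333 = -528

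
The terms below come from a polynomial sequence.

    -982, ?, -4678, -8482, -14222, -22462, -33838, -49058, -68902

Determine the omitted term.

-2318

Using the last 7 terms:
First differences: -3804, -5740, -8240, -11376, -15220, -19844
Second differences: -1936, -2500, -3136, -3844, -4624
Third differences: -564, -636, -708, -780
Fourth differences: -72, -72, -72
Constant fourth difference = -72.
Extend backward: -564 + 72 = -492;  -1936 + 492 = -1444;  -3804 + 1444 = -2360;  -4678 + 2360 = -2318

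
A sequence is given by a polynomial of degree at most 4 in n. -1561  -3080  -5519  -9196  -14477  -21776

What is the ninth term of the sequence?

Δ: -1519 , -2439 , -3677 , -5281 , -7299
Δ²: -920 , -1238 , -1604 , -2018
Δ³: -318 , -366 , -414
Δ⁴: -48 , -48
Constant fourth difference = -48, so extend:
-414 − 48 = -462;  -2018 − 462 = -2480;  -7299 − 2480 = -9779;  -21776 − 9779 = -31555
-462 − 48 = -510;  -2480 − 510 = -2990;  -9779 − 2990 = -12769;  -31555 − 12769 = -44324
-510 − 48 = -558;  -2990 − 558 = -3548;  -12769 − 3548 = -16317;  -44324 − 16317 = -60641

-60641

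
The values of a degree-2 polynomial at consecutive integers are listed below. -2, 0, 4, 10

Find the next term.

18

D1: 2, 4, 6
D2: 2, 2
Second differences constant at 2.
6 + 2 = 8;  10 + 8 = 18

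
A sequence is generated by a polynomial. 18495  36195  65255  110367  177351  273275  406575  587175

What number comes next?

17700  29060  45112  66984  95924  133300  180600
11360  16052  21872  28940  37376  47300
4692  5820  7068  8436  9924
1128  1248  1368  1488
120  120  120
The fifth differences are constant (120).
1488 + 120 = 1608;  9924 + 1608 = 11532;  47300 + 11532 = 58832;  180600 + 58832 = 239432;  587175 + 239432 = 826607

826607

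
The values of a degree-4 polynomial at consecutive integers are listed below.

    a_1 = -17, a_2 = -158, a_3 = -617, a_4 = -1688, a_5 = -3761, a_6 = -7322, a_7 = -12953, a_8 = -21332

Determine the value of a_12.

First differences: -141  -459  -1071  -2073  -3561  -5631  -8379
Second differences: -318  -612  -1002  -1488  -2070  -2748
Third differences: -294  -390  -486  -582  -678
Fourth differences: -96  -96  -96  -96
Constant fourth difference = -96, so extend:
-678 − 96 = -774;  -2748 − 774 = -3522;  -8379 − 3522 = -11901;  -21332 − 11901 = -33233
-774 − 96 = -870;  -3522 − 870 = -4392;  -11901 − 4392 = -16293;  -33233 − 16293 = -49526
-870 − 96 = -966;  -4392 − 966 = -5358;  -16293 − 5358 = -21651;  -49526 − 21651 = -71177
-966 − 96 = -1062;  -5358 − 1062 = -6420;  -21651 − 6420 = -28071;  -71177 − 28071 = -99248

-99248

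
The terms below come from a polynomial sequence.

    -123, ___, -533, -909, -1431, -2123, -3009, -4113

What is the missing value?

Using the last 6 terms:
First differences: -376, -522, -692, -886, -1104
Second differences: -146, -170, -194, -218
Third differences: -24, -24, -24
Constant third difference = -24.
Extend backward: -146 + 24 = -122;  -376 + 122 = -254;  -533 + 254 = -279

-279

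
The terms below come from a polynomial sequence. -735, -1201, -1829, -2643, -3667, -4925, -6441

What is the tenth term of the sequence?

-12777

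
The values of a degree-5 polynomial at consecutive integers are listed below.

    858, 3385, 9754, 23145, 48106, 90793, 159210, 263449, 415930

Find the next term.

631641

First differences: 2527  6369  13391  24961  42687  68417  104239  152481
Second differences: 3842  7022  11570  17726  25730  35822  48242
Third differences: 3180  4548  6156  8004  10092  12420
Fourth differences: 1368  1608  1848  2088  2328
Fifth differences: 240  240  240  240
The fifth differences are constant (240).
2328 + 240 = 2568;  12420 + 2568 = 14988;  48242 + 14988 = 63230;  152481 + 63230 = 215711;  415930 + 215711 = 631641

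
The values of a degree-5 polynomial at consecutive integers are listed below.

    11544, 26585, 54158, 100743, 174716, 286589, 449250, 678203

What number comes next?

991808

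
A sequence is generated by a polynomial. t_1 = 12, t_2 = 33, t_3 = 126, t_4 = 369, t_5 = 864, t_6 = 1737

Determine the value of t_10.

First differences: 21  93  243  495  873
Second differences: 72  150  252  378
Third differences: 78  102  126
Fourth differences: 24  24
The fourth differences are constant (24).
126 + 24 = 150;  378 + 150 = 528;  873 + 528 = 1401;  1737 + 1401 = 3138
150 + 24 = 174;  528 + 174 = 702;  1401 + 702 = 2103;  3138 + 2103 = 5241
174 + 24 = 198;  702 + 198 = 900;  2103 + 900 = 3003;  5241 + 3003 = 8244
198 + 24 = 222;  900 + 222 = 1122;  3003 + 1122 = 4125;  8244 + 4125 = 12369

12369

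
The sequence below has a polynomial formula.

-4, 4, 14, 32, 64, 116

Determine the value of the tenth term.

644

First differences: 8, 10, 18, 32, 52
Second differences: 2, 8, 14, 20
Third differences: 6, 6, 6
Constant third difference = 6, so extend:
20 + 6 = 26;  52 + 26 = 78;  116 + 78 = 194
26 + 6 = 32;  78 + 32 = 110;  194 + 110 = 304
32 + 6 = 38;  110 + 38 = 148;  304 + 148 = 452
38 + 6 = 44;  148 + 44 = 192;  452 + 192 = 644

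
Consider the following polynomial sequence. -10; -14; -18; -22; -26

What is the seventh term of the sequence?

Δ: -4, -4, -4, -4
The first differences are constant (-4).
-26 − 4 = -30
-30 − 4 = -34

-34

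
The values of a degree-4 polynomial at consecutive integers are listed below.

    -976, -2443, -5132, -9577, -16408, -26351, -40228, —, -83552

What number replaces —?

-58957

Using the first 7 terms:
Δ: -1467, -2689, -4445, -6831, -9943, -13877
Δ²: -1222, -1756, -2386, -3112, -3934
Δ³: -534, -630, -726, -822
Δ⁴: -96, -96, -96
Constant fourth difference = -96.
Extend forward: -822 − 96 = -918;  -3934 − 918 = -4852;  -13877 − 4852 = -18729;  -40228 − 18729 = -58957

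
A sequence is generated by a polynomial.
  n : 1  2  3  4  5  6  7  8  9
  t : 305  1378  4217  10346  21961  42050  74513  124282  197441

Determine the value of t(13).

Δ: 1073 , 2839 , 6129 , 11615 , 20089 , 32463 , 49769 , 73159
Δ²: 1766 , 3290 , 5486 , 8474 , 12374 , 17306 , 23390
Δ³: 1524 , 2196 , 2988 , 3900 , 4932 , 6084
Δ⁴: 672 , 792 , 912 , 1032 , 1152
Δ⁵: 120 , 120 , 120 , 120
Fifth differences constant at 120.
1152 + 120 = 1272;  6084 + 1272 = 7356;  23390 + 7356 = 30746;  73159 + 30746 = 103905;  197441 + 103905 = 301346
1272 + 120 = 1392;  7356 + 1392 = 8748;  30746 + 8748 = 39494;  103905 + 39494 = 143399;  301346 + 143399 = 444745
1392 + 120 = 1512;  8748 + 1512 = 10260;  39494 + 10260 = 49754;  143399 + 49754 = 193153;  444745 + 193153 = 637898
1512 + 120 = 1632;  10260 + 1632 = 11892;  49754 + 11892 = 61646;  193153 + 61646 = 254799;  637898 + 254799 = 892697

892697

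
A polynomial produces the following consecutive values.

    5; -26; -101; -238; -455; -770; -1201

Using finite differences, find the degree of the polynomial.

3

First differences: -31, -75, -137, -217, -315, -431
Second differences: -44, -62, -80, -98, -116
Third differences: -18, -18, -18, -18
The third differences are constant, so the polynomial has degree 3.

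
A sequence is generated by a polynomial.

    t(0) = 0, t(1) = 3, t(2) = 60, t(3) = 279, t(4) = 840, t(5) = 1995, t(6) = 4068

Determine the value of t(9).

Δ: 3, 57, 219, 561, 1155, 2073
Δ²: 54, 162, 342, 594, 918
Δ³: 108, 180, 252, 324
Δ⁴: 72, 72, 72
The fourth differences are constant (72).
324 + 72 = 396;  918 + 396 = 1314;  2073 + 1314 = 3387;  4068 + 3387 = 7455
396 + 72 = 468;  1314 + 468 = 1782;  3387 + 1782 = 5169;  7455 + 5169 = 12624
468 + 72 = 540;  1782 + 540 = 2322;  5169 + 2322 = 7491;  12624 + 7491 = 20115

20115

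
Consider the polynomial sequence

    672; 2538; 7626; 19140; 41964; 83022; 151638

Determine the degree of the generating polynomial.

5

D1: 1866, 5088, 11514, 22824, 41058, 68616
D2: 3222, 6426, 11310, 18234, 27558
D3: 3204, 4884, 6924, 9324
D4: 1680, 2040, 2400
D5: 360, 360
The fifth differences are constant, so the polynomial has degree 5.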